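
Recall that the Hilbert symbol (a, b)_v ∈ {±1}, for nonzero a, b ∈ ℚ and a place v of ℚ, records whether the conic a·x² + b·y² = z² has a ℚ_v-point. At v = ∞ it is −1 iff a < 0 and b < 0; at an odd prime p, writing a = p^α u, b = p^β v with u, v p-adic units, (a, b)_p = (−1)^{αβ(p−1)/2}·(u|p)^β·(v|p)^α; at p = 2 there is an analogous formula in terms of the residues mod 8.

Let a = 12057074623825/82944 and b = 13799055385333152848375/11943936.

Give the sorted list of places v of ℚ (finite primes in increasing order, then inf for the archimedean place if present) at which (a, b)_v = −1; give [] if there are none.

[5, 29]

Mod squares: a ≡ 43993, b ≡ 215. Check v ∈ {∞, 2, 3, 5, 7, 11, 29, 37, 41, 43}.
v=2: v_2(a)=-10, v_2(b)=-14; units ≡ 1, 7 (mod 8); ε·ε+αω+βω = 0·1+-10·0+-14·0 ≡ 0  ⇒  (a,b)_2 = +1.
v=43: a=43^2·(≡9), b=43^3·(≡33) mod 43; (9|43)=+1, (33|43)=-1; (−1)^{2·3·21}·(+1)^3·(-1)^2 = +1.
v=5: a=5^2·(≡2), b=5^3·(≡2) mod 5; (2|5)=-1, (2|5)=-1; (−1)^{2·3·2}·(-1)^3·(-1)^2 = -1.
v=29: a=29^1·(≡7), b=29^2·(≡19) mod 29; (7|29)=+1, (19|29)=-1; (−1)^{1·2·14}·(+1)^2·(-1)^1 = -1.
v=∞: 43993 > 0 and 215 > 0  ⇒  (a,b)_∞ = +1.
v=3: a=3^-4·(≡1), b=3^-6·(≡2) mod 3; (1|3)=+1, (2|3)=-1; (−1)^{-4·-6·1}·(+1)^-6·(-1)^-4 = +1.
v=41: a=41^1·(≡34), b=41^2·(≡33) mod 41; (34|41)=-1, (33|41)=+1; (−1)^{1·2·20}·(-1)^2·(+1)^1 = +1.
v=7: a=7^2·(≡5), b=7^2·(≡3) mod 7; (5|7)=-1, (3|7)=-1; (−1)^{2·2·3}·(-1)^2·(-1)^2 = +1.
v=37: a=37^1·(≡20), b=37^2·(≡11) mod 37; (20|37)=-1, (11|37)=+1; (−1)^{1·2·18}·(-1)^2·(+1)^1 = +1.
v=11: a=11^2·(≡4), b=11^4·(≡8) mod 11; (4|11)=+1, (8|11)=-1; (−1)^{2·4·5}·(+1)^4·(-1)^2 = +1.
Ram(43993, 215) = {5, 29}; no ℚ_5-point on the conic.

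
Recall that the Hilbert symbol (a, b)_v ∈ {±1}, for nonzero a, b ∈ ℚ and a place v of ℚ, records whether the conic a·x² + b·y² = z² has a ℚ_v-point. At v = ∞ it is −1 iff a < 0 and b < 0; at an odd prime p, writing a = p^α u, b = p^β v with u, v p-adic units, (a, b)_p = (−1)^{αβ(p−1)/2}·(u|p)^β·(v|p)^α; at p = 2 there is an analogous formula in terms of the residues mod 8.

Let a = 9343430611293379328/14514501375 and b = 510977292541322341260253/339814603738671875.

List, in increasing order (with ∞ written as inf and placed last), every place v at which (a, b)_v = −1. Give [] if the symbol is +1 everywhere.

Mod squares: a ≡ 85085, b ≡ 143. Check v ∈ {∞, 2, 3, 5, 7, 11, 13, 17, 19, 41}.
v=∞: 85085 > 0 and 143 > 0  ⇒  (a,b)_∞ = +1.
v=13: a=13^1·(≡5), b=13^1·(≡8) mod 13; (5|13)=-1, (8|13)=-1; (−1)^{1·1·6}·(-1)^1·(-1)^1 = +1.
v=3: a=3^-4·(≡2), b=3^0·(≡2) mod 3; (2|3)=-1, (2|3)=-1; (−1)^{-4·0·1}·(-1)^0·(-1)^-4 = +1.
v=5: a=5^-3·(≡3), b=5^-8·(≡3) mod 5; (3|5)=-1, (3|5)=-1; (−1)^{-3·-8·2}·(-1)^-8·(-1)^-3 = -1.
v=19: a=19^-4·(≡10), b=19^-6·(≡14) mod 19; (10|19)=-1, (14|19)=-1; (−1)^{-4·-6·9}·(-1)^-6·(-1)^-4 = +1.
v=17: a=17^5·(≡7), b=17^6·(≡3) mod 17; (7|17)=-1, (3|17)=-1; (−1)^{5·6·8}·(-1)^6·(-1)^5 = -1.
v=2: v_2(a)=8, v_2(b)=0; units ≡ 5, 7 (mod 8); ε·ε+αω+βω = 0·1+8·0+0·1 ≡ 0  ⇒  (a,b)_2 = +1.
v=11: a=11^-1·(≡10), b=11^-1·(≡10) mod 11; (10|11)=-1, (10|11)=-1; (−1)^{-1·-1·5}·(-1)^-1·(-1)^-1 = -1.
v=41: a=41^0·(≡31), b=41^-2·(≡33) mod 41; (31|41)=+1, (33|41)=+1; (−1)^{0·-2·20}·(+1)^-2·(+1)^0 = +1.
v=7: a=7^11·(≡5), b=7^18·(≡3) mod 7; (5|7)=-1, (3|7)=-1; (−1)^{11·18·3}·(-1)^18·(-1)^11 = -1.
|Ram(85085, 143)| = 4, even; anisotropic at {5, 7, 11, 17}.

[5, 7, 11, 17]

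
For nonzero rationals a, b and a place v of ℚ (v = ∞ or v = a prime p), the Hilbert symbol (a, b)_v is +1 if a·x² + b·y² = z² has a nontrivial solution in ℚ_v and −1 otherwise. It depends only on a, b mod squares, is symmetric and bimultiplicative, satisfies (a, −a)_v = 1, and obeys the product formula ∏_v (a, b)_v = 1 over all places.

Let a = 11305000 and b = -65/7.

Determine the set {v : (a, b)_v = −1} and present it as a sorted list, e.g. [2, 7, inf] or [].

Mod squares: a ≡ 4522, b ≡ -455. Check v ∈ {∞, 2, 5, 7, 13, 17, 19}.
v=5: a=5^4·(≡3), b=5^1·(≡1) mod 5; (3|5)=-1, (1|5)=+1; (−1)^{4·1·2}·(-1)^1·(+1)^4 = -1.
v=7: a=7^1·(≡2), b=7^-1·(≡5) mod 7; (2|7)=+1, (5|7)=-1; (−1)^{1·-1·3}·(+1)^-1·(-1)^1 = +1.
v=17: a=17^1·(≡11), b=17^0·(≡15) mod 17; (11|17)=-1, (15|17)=+1; (−1)^{1·0·8}·(-1)^0·(+1)^1 = +1.
v=19: a=19^1·(≡15), b=19^0·(≡7) mod 19; (15|19)=-1, (7|19)=+1; (−1)^{1·0·9}·(-1)^0·(+1)^1 = +1.
v=13: a=13^0·(≡5), b=13^1·(≡3) mod 13; (5|13)=-1, (3|13)=+1; (−1)^{0·1·6}·(-1)^1·(+1)^0 = -1.
v=2: v_2(a)=3, v_2(b)=0; units ≡ 5, 1 (mod 8); ε·ε+αω+βω = 0·0+3·0+0·1 ≡ 0  ⇒  (a,b)_2 = +1.
v=∞: 4522 > 0 and -455 < 0  ⇒  (a,b)_∞ = +1.
|Ram(4522, -455)| = 2, even; anisotropic at {5, 13}.

[5, 13]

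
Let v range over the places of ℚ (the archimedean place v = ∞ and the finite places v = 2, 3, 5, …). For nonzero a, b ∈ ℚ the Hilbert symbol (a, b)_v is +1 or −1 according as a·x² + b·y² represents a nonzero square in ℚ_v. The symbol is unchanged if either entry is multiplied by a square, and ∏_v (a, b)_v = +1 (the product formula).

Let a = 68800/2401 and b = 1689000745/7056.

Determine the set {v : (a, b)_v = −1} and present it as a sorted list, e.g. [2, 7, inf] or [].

(a, b) ≡ (43, 1757545) mod (ℚ^×)²; places V = {2, 3, 5, 7, 17, 23, 29, 31, 43, ∞}.
(a,b)_3: α=0, u≡1; β=-2, v≡1 (mod 3); (1|3)=+1, (1|3)=+1; sign (−1)^0·+1^-2·+1^0 = +1.
(a,b)_5: α=2, u≡2; β=1, v≡4 (mod 5); (2|5)=-1, (4|5)=+1; sign (−1)^0·-1^1·+1^2 = -1.
(a,b)_31: α=0, u≡3; β=3, v≡21 (mod 31); (3|31)=-1, (21|31)=-1; sign (−1)^0·-1^3·-1^0 = -1.
(a,b)_43: α=1, u≡11; β=0, v≡1 (mod 43); (11|43)=+1, (1|43)=+1; sign (−1)^0·+1^0·+1^1 = +1.
(a,b)_7: α=-4, u≡4; β=-2, v≡3 (mod 7); (4|7)=+1, (3|7)=-1; sign (−1)^0·+1^-2·-1^-4 = +1.
(a,b)_∞: sgn(43)=+, sgn(1757545)=+, so +1.
(a,b)_23: α=0, u≡11; β=1, v≡9 (mod 23); (11|23)=-1, (9|23)=+1; sign (−1)^0·-1^1·+1^0 = -1.
(a,b)_17: α=0, u≡13; β=1, v≡4 (mod 17); (13|17)=+1, (4|17)=+1; sign (−1)^0·+1^1·+1^0 = +1.
(a,b)_2: α=6, β=-4; u≡3, v≡1 (mod 8); ε(u)ε(v)=1·0, αω(v)=6·0, βω(u)=-4·1; sum ≡ 0  ⇒  +1.
(a,b)_29: α=0, u≡27; β=1, v≡1 (mod 29); (27|29)=-1, (1|29)=+1; sign (−1)^0·-1^1·+1^0 = -1.
|Ram(43, 1757545)| = 4, even; anisotropic at {5, 23, 29, 31}.

[5, 23, 29, 31]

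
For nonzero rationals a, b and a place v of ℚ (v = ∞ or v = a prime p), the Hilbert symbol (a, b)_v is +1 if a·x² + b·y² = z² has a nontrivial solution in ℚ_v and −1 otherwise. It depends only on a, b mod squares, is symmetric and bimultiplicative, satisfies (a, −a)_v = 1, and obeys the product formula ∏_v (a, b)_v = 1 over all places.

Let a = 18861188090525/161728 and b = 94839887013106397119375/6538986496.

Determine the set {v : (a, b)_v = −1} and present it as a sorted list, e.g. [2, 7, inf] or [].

[2, 7, 29, 31]

Mod squares: a ≡ 203, b ≡ 31. Check v ∈ {∞, 2, 5, 7, 11, 19, 29, 31, 43}.
v=2: v_2(a)=-6, v_2(b)=-10; units ≡ 3, 7 (mod 8); ε·ε+αω+βω = 1·1+-6·0+-10·1 ≡ 1  ⇒  (a,b)_2 = -1.
v=19: a=19^-2·(≡8), b=19^-4·(≡13) mod 19; (8|19)=-1, (13|19)=-1; (−1)^{-2·-4·9}·(-1)^-4·(-1)^-2 = +1.
v=7: a=7^-1·(≡1), b=7^-2·(≡3) mod 7; (1|7)=+1, (3|7)=-1; (−1)^{-1·-2·3}·(+1)^-2·(-1)^-1 = -1.
v=29: a=29^1·(≡20), b=29^2·(≡15) mod 29; (20|29)=+1, (15|29)=-1; (−1)^{1·2·14}·(+1)^2·(-1)^1 = -1.
v=∞: 203 > 0 and 31 > 0  ⇒  (a,b)_∞ = +1.
v=31: a=31^2·(≡21), b=31^3·(≡1) mod 31; (21|31)=-1, (1|31)=+1; (−1)^{2·3·15}·(-1)^3·(+1)^2 = -1.
v=5: a=5^2·(≡2), b=5^4·(≡1) mod 5; (2|5)=-1, (1|5)=+1; (−1)^{2·4·2}·(-1)^4·(+1)^2 = +1.
v=43: a=43^2·(≡9), b=43^4·(≡41) mod 43; (9|43)=+1, (41|43)=+1; (−1)^{2·4·21}·(+1)^4·(+1)^2 = +1.
v=11: a=11^4·(≡3), b=11^6·(≡4) mod 11; (3|11)=+1, (4|11)=+1; (−1)^{4·6·5}·(+1)^6·(+1)^4 = +1.
|Ram(203, 31)| = 4, even; anisotropic at {2, 7, 29, 31}.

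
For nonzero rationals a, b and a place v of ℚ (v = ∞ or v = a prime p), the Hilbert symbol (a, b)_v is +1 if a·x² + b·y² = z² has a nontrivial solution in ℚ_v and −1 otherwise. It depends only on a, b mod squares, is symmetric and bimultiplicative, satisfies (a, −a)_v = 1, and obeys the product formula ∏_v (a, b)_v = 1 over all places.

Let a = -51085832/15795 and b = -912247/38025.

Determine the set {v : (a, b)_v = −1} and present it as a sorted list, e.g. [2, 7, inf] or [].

[3, 5, 13, inf]

Mod squares: a ≡ -390, b ≡ -7. Check v ∈ {∞, 2, 3, 5, 7, 13, 19}.
v=3: a=3^-5·(≡2), b=3^-2·(≡2) mod 3; (2|3)=-1, (2|3)=-1; (−1)^{-5·-2·1}·(-1)^-2·(-1)^-5 = -1.
v=5: a=5^-1·(≡2), b=5^-2·(≡3) mod 5; (2|5)=-1, (3|5)=-1; (−1)^{-1·-2·2}·(-1)^-2·(-1)^-1 = -1.
v=13: a=13^-1·(≡10), b=13^-2·(≡7) mod 13; (10|13)=+1, (7|13)=-1; (−1)^{-1·-2·6}·(+1)^-2·(-1)^-1 = -1.
v=7: a=7^2·(≡4), b=7^1·(≡5) mod 7; (4|7)=+1, (5|7)=-1; (−1)^{2·1·3}·(+1)^1·(-1)^2 = +1.
v=19: a=19^4·(≡17), b=19^4·(≡2) mod 19; (17|19)=+1, (2|19)=-1; (−1)^{4·4·9}·(+1)^4·(-1)^4 = +1.
v=∞: -390 < 0 and -7 < 0  ⇒  (a,b)_∞ = -1.
v=2: v_2(a)=3, v_2(b)=0; units ≡ 5, 1 (mod 8); ε·ε+αω+βω = 0·0+3·0+0·1 ≡ 0  ⇒  (a,b)_2 = +1.
(-390, -7 / ℚ) ramifies at {3, 5, 13, ∞}: a division algebra.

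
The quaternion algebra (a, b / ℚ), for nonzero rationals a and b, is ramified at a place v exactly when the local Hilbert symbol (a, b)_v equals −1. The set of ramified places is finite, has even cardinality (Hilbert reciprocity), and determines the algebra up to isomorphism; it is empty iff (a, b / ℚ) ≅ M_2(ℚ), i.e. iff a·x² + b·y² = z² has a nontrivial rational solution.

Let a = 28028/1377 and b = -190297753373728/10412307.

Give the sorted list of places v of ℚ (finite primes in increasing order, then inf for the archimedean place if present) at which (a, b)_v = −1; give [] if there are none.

[11, 17]

Mod squares: a ≡ 2431, b ≡ -6006. Check v ∈ {∞, 2, 3, 7, 11, 13, 17, 23}.
v=2: v_2(a)=2, v_2(b)=5; units ≡ 7, 5 (mod 8); ε·ε+αω+βω = 1·0+2·1+5·0 ≡ 0  ⇒  (a,b)_2 = +1.
v=7: a=7^2·(≡1), b=7^5·(≡5) mod 7; (1|7)=+1, (5|7)=-1; (−1)^{2·5·3}·(+1)^5·(-1)^2 = +1.
v=3: a=3^-4·(≡1), b=3^-9·(≡2) mod 3; (1|3)=+1, (2|3)=-1; (−1)^{-4·-9·1}·(+1)^-9·(-1)^-4 = +1.
v=13: a=13^1·(≡2), b=13^3·(≡5) mod 13; (2|13)=-1, (5|13)=-1; (−1)^{1·3·6}·(-1)^3·(-1)^1 = +1.
v=23: a=23^0·(≡3), b=23^-2·(≡19) mod 23; (3|23)=+1, (19|23)=-1; (−1)^{0·-2·11}·(+1)^-2·(-1)^0 = +1.
v=11: a=11^1·(≡9), b=11^5·(≡9) mod 11; (9|11)=+1, (9|11)=+1; (−1)^{1·5·5}·(+1)^5·(+1)^1 = -1.
v=17: a=17^-1·(≡14), b=17^0·(≡12) mod 17; (14|17)=-1, (12|17)=-1; (−1)^{-1·0·8}·(-1)^0·(-1)^-1 = -1.
v=∞: 2431 > 0 and -6006 < 0  ⇒  (a,b)_∞ = +1.
(2431, -6006 / ℚ) ramifies at {11, 17}: a division algebra.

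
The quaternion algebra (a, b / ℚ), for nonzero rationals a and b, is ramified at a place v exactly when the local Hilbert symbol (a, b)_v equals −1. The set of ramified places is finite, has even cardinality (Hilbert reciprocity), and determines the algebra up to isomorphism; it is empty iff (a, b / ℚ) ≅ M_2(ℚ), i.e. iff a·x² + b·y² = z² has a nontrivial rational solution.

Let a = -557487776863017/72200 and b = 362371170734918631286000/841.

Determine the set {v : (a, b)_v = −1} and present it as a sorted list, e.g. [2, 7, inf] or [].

(a, b) ≡ (-34034, 7735) mod (ℚ^×)²; places V = {2, 3, 5, 7, 11, 13, 17, 19, 29, ∞}.
(a,b)_17: α=3, u≡16; β=5, v≡2 (mod 17); (16|17)=+1, (2|17)=+1; sign (−1)^0·+1^5·+1^3 = +1.
(a,b)_19: α=-2, u≡8; β=0, v≡3 (mod 19); (8|19)=-1, (3|19)=-1; sign (−1)^0·-1^0·-1^-2 = +1.
(a,b)_7: α=3, u≡6; β=5, v≡6 (mod 7); (6|7)=-1, (6|7)=-1; sign (−1)^1·-1^5·-1^3 = -1.
(a,b)_13: α=5, u≡2; β=7, v≡12 (mod 13); (2|13)=-1, (12|13)=+1; sign (−1)^0·-1^7·+1^5 = -1.
(a,b)_5: α=-2, u≡1; β=3, v≡3 (mod 5); (1|5)=+1, (3|5)=-1; sign (−1)^0·+1^3·-1^-2 = +1.
(a,b)_∞: sgn(-34034)=−, sgn(7735)=+, so +1.
(a,b)_2: α=-3, β=4; u≡7, v≡7 (mod 8); ε(u)ε(v)=1·1, αω(v)=-3·0, βω(u)=4·0; sum ≡ 1  ⇒  -1.
(a,b)_3: α=4, u≡1; β=0, v≡1 (mod 3); (1|3)=+1, (1|3)=+1; sign (−1)^0·+1^0·+1^4 = +1.
(a,b)_29: α=0, u≡27; β=-2, v≡26 (mod 29); (27|29)=-1, (26|29)=-1; sign (−1)^0·-1^-2·-1^0 = +1.
(a,b)_11: α=1, u≡8; β=2, v≡6 (mod 11); (8|11)=-1, (6|11)=-1; sign (−1)^0·-1^2·-1^1 = -1.
|Ram(-34034, 7735)| = 4, even; anisotropic at {2, 7, 11, 13}.

[2, 7, 11, 13]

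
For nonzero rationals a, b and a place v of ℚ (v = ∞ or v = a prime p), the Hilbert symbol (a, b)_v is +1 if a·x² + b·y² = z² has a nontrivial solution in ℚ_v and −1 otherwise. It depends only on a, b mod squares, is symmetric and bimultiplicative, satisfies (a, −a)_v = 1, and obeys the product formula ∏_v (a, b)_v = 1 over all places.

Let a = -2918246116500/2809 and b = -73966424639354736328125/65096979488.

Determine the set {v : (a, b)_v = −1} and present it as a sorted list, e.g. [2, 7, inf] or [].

(a, b) ≡ (-165, -26) mod (ℚ^×)²; places V = {2, 3, 5, 11, 13, 23, 31, 37, 53, ∞}.
(a,b)_3: α=3, u≡2; β=4, v≡1 (mod 3); (2|3)=-1, (1|3)=+1; sign (−1)^0·-1^4·+1^3 = +1.
(a,b)_13: α=2, u≡4; β=3, v≡11 (mod 13); (4|13)=+1, (11|13)=-1; sign (−1)^0·+1^3·-1^2 = +1.
(a,b)_2: α=2, β=-5; u≡3, v≡3 (mod 8); ε(u)ε(v)=1·1, αω(v)=2·1, βω(u)=-5·1; sum ≡ 0  ⇒  +1.
(a,b)_31: α=2, u≡27; β=2, v≡14 (mod 31); (27|31)=-1, (14|31)=+1; sign (−1)^0·-1^2·+1^2 = +1.
(a,b)_11: α=3, u≡10; β=6, v≡6 (mod 11); (10|11)=-1, (6|11)=-1; sign (−1)^0·-1^6·-1^3 = -1.
(a,b)_53: α=-2, u≡46; β=-2, v≡30 (mod 53); (46|53)=+1, (30|53)=-1; sign (−1)^0·+1^-2·-1^-2 = +1.
(a,b)_23: α=0, u≡17; β=-2, v≡15 (mod 23); (17|23)=-1, (15|23)=-1; sign (−1)^0·-1^-2·-1^0 = +1.
(a,b)_37: α=0, u≡2; β=-2, v≡25 (mod 37); (2|37)=-1, (25|37)=+1; sign (−1)^0·-1^-2·+1^0 = +1.
(a,b)_∞: sgn(-165)=−, sgn(-26)=−, so -1.
(a,b)_5: α=3, u≡2; β=12, v≡1 (mod 5); (2|5)=-1, (1|5)=+1; sign (−1)^0·-1^12·+1^3 = +1.
|Ram(-165, -26)| = 2, even; anisotropic at {11, ∞}.

[11, inf]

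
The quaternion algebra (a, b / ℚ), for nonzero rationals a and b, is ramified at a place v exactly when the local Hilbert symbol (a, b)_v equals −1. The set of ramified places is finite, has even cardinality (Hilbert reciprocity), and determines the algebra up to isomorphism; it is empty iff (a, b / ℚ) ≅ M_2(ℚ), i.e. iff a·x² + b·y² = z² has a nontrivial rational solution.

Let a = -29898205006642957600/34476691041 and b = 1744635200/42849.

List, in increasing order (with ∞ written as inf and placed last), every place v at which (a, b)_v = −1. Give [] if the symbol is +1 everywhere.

[2, 11]

Mod squares: a ≡ -34, b ≡ 77. Check v ∈ {∞, 2, 3, 5, 7, 11, 13, 17, 23, 43}.
v=43: a=43^2·(≡6), b=43^0·(≡32) mod 43; (6|43)=+1, (32|43)=-1; (−1)^{2·0·21}·(+1)^0·(-1)^2 = +1.
v=11: a=11^2·(≡10), b=11^1·(≡2) mod 11; (10|11)=-1, (2|11)=-1; (−1)^{2·1·5}·(-1)^1·(-1)^2 = -1.
v=5: a=5^2·(≡1), b=5^2·(≡2) mod 5; (1|5)=+1, (2|5)=-1; (−1)^{2·2·2}·(+1)^2·(-1)^2 = +1.
v=13: a=13^-2·(≡7), b=13^0·(≡9) mod 13; (7|13)=-1, (9|13)=+1; (−1)^{-2·0·6}·(-1)^0·(+1)^-2 = +1.
v=23: a=23^-4·(≡9), b=23^-2·(≡16) mod 23; (9|23)=+1, (16|23)=+1; (−1)^{-4·-2·11}·(+1)^-2·(+1)^-4 = +1.
v=17: a=17^5·(≡9), b=17^2·(≡13) mod 17; (9|17)=+1, (13|17)=+1; (−1)^{5·2·8}·(+1)^2·(+1)^5 = +1.
v=2: v_2(a)=5, v_2(b)=6; units ≡ 7, 5 (mod 8); ε·ε+αω+βω = 1·0+5·1+6·0 ≡ 1  ⇒  (a,b)_2 = -1.
v=7: a=7^6·(≡4), b=7^3·(≡2) mod 7; (4|7)=+1, (2|7)=+1; (−1)^{6·3·3}·(+1)^3·(+1)^6 = +1.
v=∞: -34 < 0 and 77 > 0  ⇒  (a,b)_∞ = +1.
v=3: a=3^-6·(≡2), b=3^-4·(≡2) mod 3; (2|3)=-1, (2|3)=-1; (−1)^{-6·-4·1}·(-1)^-4·(-1)^-6 = +1.
Ram(-34, 77) = {2, 11}; no ℚ_2-point on the conic.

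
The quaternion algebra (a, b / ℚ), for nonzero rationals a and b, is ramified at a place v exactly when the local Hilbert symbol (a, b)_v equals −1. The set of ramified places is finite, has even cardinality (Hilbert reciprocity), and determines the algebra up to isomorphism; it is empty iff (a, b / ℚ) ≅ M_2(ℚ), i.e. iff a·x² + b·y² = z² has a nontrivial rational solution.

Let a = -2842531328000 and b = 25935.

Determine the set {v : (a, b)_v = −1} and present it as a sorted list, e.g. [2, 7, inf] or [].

[5, 13]

(a, b) ≡ (-455, 25935) mod (ℚ^×)²; places V = {2, 3, 5, 7, 13, 19, ∞}.
(a,b)_13: α=3, u≡12; β=1, v≡6 (mod 13); (12|13)=+1, (6|13)=-1; sign (−1)^0·+1^1·-1^3 = -1.
(a,b)_2: α=12, β=0; u≡1, v≡7 (mod 8); ε(u)ε(v)=0·1, αω(v)=12·0, βω(u)=0·0; sum ≡ 0  ⇒  +1.
(a,b)_7: α=1, u≡3; β=1, v≡2 (mod 7); (3|7)=-1, (2|7)=+1; sign (−1)^1·-1^1·+1^1 = +1.
(a,b)_5: α=3, u≡1; β=1, v≡2 (mod 5); (1|5)=+1, (2|5)=-1; sign (−1)^0·+1^1·-1^3 = -1.
(a,b)_∞: sgn(-455)=−, sgn(25935)=+, so +1.
(a,b)_19: α=2, u≡1; β=1, v≡16 (mod 19); (1|19)=+1, (16|19)=+1; sign (−1)^0·+1^1·+1^2 = +1.
(a,b)_3: α=0, u≡1; β=1, v≡2 (mod 3); (1|3)=+1, (2|3)=-1; sign (−1)^0·+1^1·-1^0 = +1.
|Ram(-455, 25935)| = 2, even; anisotropic at {5, 13}.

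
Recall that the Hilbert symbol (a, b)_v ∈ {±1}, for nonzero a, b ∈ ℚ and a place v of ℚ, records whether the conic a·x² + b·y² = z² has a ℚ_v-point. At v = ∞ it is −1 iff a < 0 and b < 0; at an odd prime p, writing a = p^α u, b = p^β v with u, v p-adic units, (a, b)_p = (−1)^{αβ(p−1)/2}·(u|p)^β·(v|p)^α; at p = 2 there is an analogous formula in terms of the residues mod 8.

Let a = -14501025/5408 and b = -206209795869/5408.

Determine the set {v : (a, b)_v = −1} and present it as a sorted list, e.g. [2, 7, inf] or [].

[7, 11, 31, inf]

(a, b) ≡ (-14322, -1178) mod (ℚ^×)²; places V = {2, 3, 5, 7, 11, 13, 19, 31, ∞}.
(a,b)_2: α=-5, β=-5; u≡7, v≡3 (mod 8); ε(u)ε(v)=1·1, αω(v)=-5·1, βω(u)=-5·0; sum ≡ 0  ⇒  +1.
(a,b)_∞: sgn(-14322)=−, sgn(-1178)=−, so -1.
(a,b)_7: α=1, u≡3; β=2, v≡5 (mod 7); (3|7)=-1, (5|7)=-1; sign (−1)^0·-1^2·-1^1 = -1.
(a,b)_11: α=1, u≡6; β=2, v≡2 (mod 11); (6|11)=-1, (2|11)=-1; sign (−1)^0·-1^2·-1^1 = -1.
(a,b)_31: α=1, u≡21; β=1, v≡12 (mod 31); (21|31)=-1, (12|31)=-1; sign (−1)^1·-1^1·-1^1 = -1.
(a,b)_3: α=5, u≡2; β=10, v≡1 (mod 3); (2|3)=-1, (1|3)=+1; sign (−1)^0·-1^10·+1^5 = +1.
(a,b)_5: α=2, u≡3; β=0, v≡2 (mod 5); (3|5)=-1, (2|5)=-1; sign (−1)^0·-1^0·-1^2 = +1.
(a,b)_13: α=-2, u≡12; β=-2, v≡11 (mod 13); (12|13)=+1, (11|13)=-1; sign (−1)^0·+1^-2·-1^-2 = +1.
(a,b)_19: α=0, u≡5; β=1, v≡3 (mod 19); (5|19)=+1, (3|19)=-1; sign (−1)^0·+1^1·-1^0 = +1.
(-14322, -1178 / ℚ) ramifies at {7, 11, 31, ∞}: a division algebra.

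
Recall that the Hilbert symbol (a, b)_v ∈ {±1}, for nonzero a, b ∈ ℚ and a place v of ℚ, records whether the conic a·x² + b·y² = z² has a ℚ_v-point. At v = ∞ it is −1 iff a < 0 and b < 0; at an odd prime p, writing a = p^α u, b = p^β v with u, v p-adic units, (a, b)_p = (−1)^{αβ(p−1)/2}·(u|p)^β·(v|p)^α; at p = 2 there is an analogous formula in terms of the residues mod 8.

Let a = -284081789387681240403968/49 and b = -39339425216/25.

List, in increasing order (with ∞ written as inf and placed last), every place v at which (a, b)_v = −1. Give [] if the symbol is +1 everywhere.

[7, 19, 23, 29, 53, inf]

Mod squares: a ≡ -1520093, b ≡ -3637151. Check v ∈ {∞, 2, 5, 7, 13, 19, 23, 29, 41, 43, 53}.
v=41: a=41^2·(≡23), b=41^1·(≡27) mod 41; (23|41)=+1, (27|41)=-1; (−1)^{2·1·20}·(+1)^1·(-1)^2 = +1.
v=13: a=13^2·(≡3), b=13^2·(≡2) mod 13; (3|13)=+1, (2|13)=-1; (−1)^{2·2·6}·(+1)^2·(-1)^2 = +1.
v=29: a=29^3·(≡18), b=29^1·(≡16) mod 29; (18|29)=-1, (16|29)=+1; (−1)^{3·1·14}·(-1)^1·(+1)^3 = -1.
v=19: a=19^2·(≡8), b=19^1·(≡3) mod 19; (8|19)=-1, (3|19)=-1; (−1)^{2·1·9}·(-1)^1·(-1)^2 = -1.
v=5: a=5^0·(≡3), b=5^-2·(≡4) mod 5; (3|5)=-1, (4|5)=+1; (−1)^{0·-2·2}·(-1)^-2·(+1)^0 = +1.
v=∞: -1520093 < 0 and -3637151 < 0  ⇒  (a,b)_∞ = -1.
v=2: v_2(a)=12, v_2(b)=6; units ≡ 3, 1 (mod 8); ε·ε+αω+βω = 1·0+12·0+6·1 ≡ 0  ⇒  (a,b)_2 = +1.
v=7: a=7^-2·(≡5), b=7^1·(≡6) mod 7; (5|7)=-1, (6|7)=-1; (−1)^{-2·1·3}·(-1)^1·(-1)^-2 = -1.
v=23: a=23^3·(≡10), b=23^1·(≡10) mod 23; (10|23)=-1, (10|23)=-1; (−1)^{3·1·11}·(-1)^1·(-1)^3 = -1.
v=43: a=43^1·(≡16), b=43^0·(≡14) mod 43; (16|43)=+1, (14|43)=+1; (−1)^{1·0·21}·(+1)^0·(+1)^1 = +1.
v=53: a=53^1·(≡21), b=53^0·(≡34) mod 53; (21|53)=-1, (34|53)=-1; (−1)^{1·0·26}·(-1)^0·(-1)^1 = -1.
Ram(-1520093, -3637151) = {7, 19, 23, 29, 53, ∞}; no ℚ_7-point on the conic.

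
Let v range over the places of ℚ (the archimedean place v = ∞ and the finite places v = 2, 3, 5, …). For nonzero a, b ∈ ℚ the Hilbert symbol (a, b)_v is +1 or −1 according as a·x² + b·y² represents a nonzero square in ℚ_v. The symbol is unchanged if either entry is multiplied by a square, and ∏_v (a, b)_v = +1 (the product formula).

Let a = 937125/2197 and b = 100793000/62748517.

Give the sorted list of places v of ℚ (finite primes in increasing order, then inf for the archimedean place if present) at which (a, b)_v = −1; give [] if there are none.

[5, 13]

(a, b) ≡ (1105, 2210) mod (ℚ^×)²; places V = {2, 3, 5, 7, 11, 13, 17, ∞}.
(a,b)_7: α=2, u≡6; β=2, v≡6 (mod 7); (6|7)=-1, (6|7)=-1; sign (−1)^0·-1^2·-1^2 = +1.
(a,b)_11: α=0, u≡3; β=2, v≡2 (mod 11); (3|11)=+1, (2|11)=-1; sign (−1)^0·+1^2·-1^0 = +1.
(a,b)_17: α=1, u≡7; β=1, v≡3 (mod 17); (7|17)=-1, (3|17)=-1; sign (−1)^0·-1^1·-1^1 = +1.
(a,b)_3: α=2, u≡1; β=0, v≡2 (mod 3); (1|3)=+1, (2|3)=-1; sign (−1)^0·+1^0·-1^2 = +1.
(a,b)_∞: sgn(1105)=+, sgn(2210)=+, so +1.
(a,b)_2: α=0, β=3; u≡1, v≡1 (mod 8); ε(u)ε(v)=0·0, αω(v)=0·0, βω(u)=3·0; sum ≡ 0  ⇒  +1.
(a,b)_5: α=3, u≡1; β=3, v≡2 (mod 5); (1|5)=+1, (2|5)=-1; sign (−1)^0·+1^3·-1^3 = -1.
(a,b)_13: α=-3, u≡7; β=-7, v≡9 (mod 13); (7|13)=-1, (9|13)=+1; sign (−1)^0·-1^-7·+1^-3 = -1.
(1105, 2210 / ℚ) ramifies at {5, 13}: a division algebra.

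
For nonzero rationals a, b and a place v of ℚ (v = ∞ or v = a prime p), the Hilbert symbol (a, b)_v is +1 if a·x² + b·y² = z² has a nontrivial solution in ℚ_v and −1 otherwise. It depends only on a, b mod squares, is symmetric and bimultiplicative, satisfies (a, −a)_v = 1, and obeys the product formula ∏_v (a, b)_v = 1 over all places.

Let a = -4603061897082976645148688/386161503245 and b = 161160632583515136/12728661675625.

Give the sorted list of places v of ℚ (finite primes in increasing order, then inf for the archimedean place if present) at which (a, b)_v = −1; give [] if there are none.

Mod squares: a ≡ -167485, b ≡ 451. Check v ∈ {∞, 2, 3, 5, 7, 11, 13, 17, 19, 29, 37, 41, 43}.
v=19: a=19^1·(≡16), b=19^-2·(≡2) mod 19; (16|19)=+1, (2|19)=-1; (−1)^{1·-2·9}·(+1)^-2·(-1)^1 = -1.
v=5: a=5^-1·(≡3), b=5^-4·(≡1) mod 5; (3|5)=-1, (1|5)=+1; (−1)^{-1·-4·2}·(-1)^-4·(+1)^-1 = +1.
v=43: a=43^1·(≡8), b=43^0·(≡9) mod 43; (8|43)=-1, (9|43)=+1; (−1)^{1·0·21}·(-1)^0·(+1)^1 = +1.
v=17: a=17^2·(≡13), b=17^2·(≡4) mod 17; (13|17)=+1, (4|17)=+1; (−1)^{2·2·8}·(+1)^2·(+1)^2 = +1.
v=2: v_2(a)=4, v_2(b)=10; units ≡ 3, 3 (mod 8); ε·ε+αω+βω = 1·1+4·1+10·1 ≡ 1  ⇒  (a,b)_2 = -1.
v=∞: -167485 < 0 and 451 > 0  ⇒  (a,b)_∞ = +1.
v=11: a=11^6·(≡9), b=11^3·(≡6) mod 11; (9|11)=+1, (6|11)=-1; (−1)^{6·3·5}·(+1)^3·(-1)^6 = +1.
v=3: a=3^10·(≡2), b=3^10·(≡1) mod 3; (2|3)=-1, (1|3)=+1; (−1)^{10·10·1}·(-1)^10·(+1)^10 = +1.
v=41: a=41^3·(≡24), b=41^1·(≡27) mod 41; (24|41)=-1, (27|41)=-1; (−1)^{3·1·20}·(-1)^1·(-1)^3 = +1.
v=13: a=13^2·(≡8), b=13^2·(≡10) mod 13; (8|13)=-1, (10|13)=+1; (−1)^{2·2·6}·(-1)^2·(+1)^2 = +1.
v=37: a=37^-4·(≡32), b=37^-2·(≡21) mod 37; (32|37)=-1, (21|37)=+1; (−1)^{-4·-2·18}·(-1)^-2·(+1)^-4 = +1.
v=7: a=7^-2·(≡1), b=7^-2·(≡3) mod 7; (1|7)=+1, (3|7)=-1; (−1)^{-2·-2·3}·(+1)^-2·(-1)^-2 = +1.
v=29: a=29^-2·(≡2), b=29^-2·(≡1) mod 29; (2|29)=-1, (1|29)=+1; (−1)^{-2·-2·14}·(-1)^-2·(+1)^-2 = +1.
|Ram(-167485, 451)| = 2, even; anisotropic at {2, 19}.

[2, 19]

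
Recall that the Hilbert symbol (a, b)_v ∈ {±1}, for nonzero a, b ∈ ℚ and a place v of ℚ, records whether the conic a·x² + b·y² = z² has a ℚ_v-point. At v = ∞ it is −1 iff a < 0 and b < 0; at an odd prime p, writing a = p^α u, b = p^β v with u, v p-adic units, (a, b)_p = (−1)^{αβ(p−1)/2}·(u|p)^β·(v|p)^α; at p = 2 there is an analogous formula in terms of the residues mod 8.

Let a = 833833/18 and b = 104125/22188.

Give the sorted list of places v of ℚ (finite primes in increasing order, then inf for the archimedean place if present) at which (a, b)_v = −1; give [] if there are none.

(a, b) ≡ (34034, 255) mod (ℚ^×)²; places V = {2, 3, 5, 7, 11, 13, 17, 43, ∞}.
(a,b)_11: α=1, u≡5; β=0, v≡10 (mod 11); (5|11)=+1, (10|11)=-1; sign (−1)^0·+1^0·-1^1 = -1.
(a,b)_17: α=1, u≡4; β=1, v≡13 (mod 17); (4|17)=+1, (13|17)=+1; sign (−1)^0·+1^1·+1^1 = +1.
(a,b)_13: α=1, u≡5; β=0, v≡6 (mod 13); (5|13)=-1, (6|13)=-1; sign (−1)^0·-1^0·-1^1 = -1.
(a,b)_7: α=3, u≡4; β=2, v≡5 (mod 7); (4|7)=+1, (5|7)=-1; sign (−1)^0·+1^2·-1^3 = -1.
(a,b)_3: α=-2, u≡2; β=-1, v≡1 (mod 3); (2|3)=-1, (1|3)=+1; sign (−1)^0·-1^-1·+1^-2 = -1.
(a,b)_2: α=-1, β=-2; u≡1, v≡7 (mod 8); ε(u)ε(v)=0·1, αω(v)=-1·0, βω(u)=-2·0; sum ≡ 0  ⇒  +1.
(a,b)_∞: sgn(34034)=+, sgn(255)=+, so +1.
(a,b)_43: α=0, u≡25; β=-2, v≡9 (mod 43); (25|43)=+1, (9|43)=+1; sign (−1)^0·+1^-2·+1^0 = +1.
(a,b)_5: α=0, u≡1; β=3, v≡1 (mod 5); (1|5)=+1, (1|5)=+1; sign (−1)^0·+1^3·+1^0 = +1.
|Ram(34034, 255)| = 4, even; anisotropic at {3, 7, 11, 13}.

[3, 7, 11, 13]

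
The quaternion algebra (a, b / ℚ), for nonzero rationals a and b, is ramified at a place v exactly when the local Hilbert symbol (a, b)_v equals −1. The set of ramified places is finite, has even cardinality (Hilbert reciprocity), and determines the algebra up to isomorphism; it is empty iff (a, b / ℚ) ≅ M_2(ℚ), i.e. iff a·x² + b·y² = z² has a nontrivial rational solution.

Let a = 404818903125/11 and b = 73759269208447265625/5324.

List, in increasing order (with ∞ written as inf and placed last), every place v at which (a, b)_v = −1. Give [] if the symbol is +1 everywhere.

[2, 3, 11, 23]

(a, b) ≡ (8855, 1155) mod (ℚ^×)²; places V = {2, 3, 5, 7, 11, 13, 23, ∞}.
(a,b)_5: α=5, u≡4; β=11, v≡1 (mod 5); (4|5)=+1, (1|5)=+1; sign (−1)^0·+1^11·+1^5 = +1.
(a,b)_7: α=1, u≡5; β=1, v≡2 (mod 7); (5|7)=-1, (2|7)=+1; sign (−1)^1·-1^1·+1^1 = +1.
(a,b)_13: α=2, u≡8; β=4, v≡11 (mod 13); (8|13)=-1, (11|13)=-1; sign (−1)^0·-1^4·-1^2 = +1.
(a,b)_∞: sgn(8855)=+, sgn(1155)=+, so +1.
(a,b)_11: α=-1, u≡10; β=-3, v≡7 (mod 11); (10|11)=-1, (7|11)=-1; sign (−1)^1·-1^-3·-1^-1 = -1.
(a,b)_2: α=0, β=-2; u≡7, v≡3 (mod 8); ε(u)ε(v)=1·1, αω(v)=0·1, βω(u)=-2·0; sum ≡ 1  ⇒  -1.
(a,b)_23: α=3, u≡11; β=4, v≡19 (mod 23); (11|23)=-1, (19|23)=-1; sign (−1)^0·-1^4·-1^3 = -1.
(a,b)_3: α=2, u≡2; β=3, v≡1 (mod 3); (2|3)=-1, (1|3)=+1; sign (−1)^0·-1^3·+1^2 = -1.
(8855, 1155 / ℚ) ramifies at {2, 3, 11, 23}: a division algebra.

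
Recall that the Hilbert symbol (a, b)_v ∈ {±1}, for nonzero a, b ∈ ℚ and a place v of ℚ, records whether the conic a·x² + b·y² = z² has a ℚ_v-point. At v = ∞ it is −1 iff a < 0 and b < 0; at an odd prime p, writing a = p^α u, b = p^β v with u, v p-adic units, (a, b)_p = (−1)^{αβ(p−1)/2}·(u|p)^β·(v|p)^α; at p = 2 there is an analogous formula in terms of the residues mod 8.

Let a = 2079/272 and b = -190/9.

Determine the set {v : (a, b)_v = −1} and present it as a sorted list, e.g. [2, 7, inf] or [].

[3, 5, 7, 11, 17, 19]

Mod squares: a ≡ 3927, b ≡ -190. Check v ∈ {∞, 2, 3, 5, 7, 11, 17, 19}.
v=3: a=3^3·(≡1), b=3^-2·(≡2) mod 3; (1|3)=+1, (2|3)=-1; (−1)^{3·-2·1}·(+1)^-2·(-1)^3 = -1.
v=19: a=19^0·(≡14), b=19^1·(≡1) mod 19; (14|19)=-1, (1|19)=+1; (−1)^{0·1·9}·(-1)^1·(+1)^0 = -1.
v=∞: 3927 > 0 and -190 < 0  ⇒  (a,b)_∞ = +1.
v=7: a=7^1·(≡4), b=7^0·(≡3) mod 7; (4|7)=+1, (3|7)=-1; (−1)^{1·0·3}·(+1)^0·(-1)^1 = -1.
v=5: a=5^0·(≡2), b=5^1·(≡3) mod 5; (2|5)=-1, (3|5)=-1; (−1)^{0·1·2}·(-1)^1·(-1)^0 = -1.
v=17: a=17^-1·(≡12), b=17^0·(≡11) mod 17; (12|17)=-1, (11|17)=-1; (−1)^{-1·0·8}·(-1)^0·(-1)^-1 = -1.
v=11: a=11^1·(≡3), b=11^0·(≡7) mod 11; (3|11)=+1, (7|11)=-1; (−1)^{1·0·5}·(+1)^0·(-1)^1 = -1.
v=2: v_2(a)=-4, v_2(b)=1; units ≡ 7, 1 (mod 8); ε·ε+αω+βω = 1·0+-4·0+1·0 ≡ 0  ⇒  (a,b)_2 = +1.
Ram(3927, -190) = {3, 5, 7, 11, 17, 19}; no ℚ_3-point on the conic.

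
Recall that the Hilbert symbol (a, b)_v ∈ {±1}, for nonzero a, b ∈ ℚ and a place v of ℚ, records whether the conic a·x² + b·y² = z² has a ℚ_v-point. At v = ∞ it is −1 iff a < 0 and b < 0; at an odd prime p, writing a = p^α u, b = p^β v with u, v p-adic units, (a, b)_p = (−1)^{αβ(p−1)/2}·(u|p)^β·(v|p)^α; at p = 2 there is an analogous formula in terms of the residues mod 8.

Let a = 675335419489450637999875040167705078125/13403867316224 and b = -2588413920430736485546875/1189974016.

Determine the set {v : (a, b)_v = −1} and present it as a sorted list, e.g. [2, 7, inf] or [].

[11, 19, 23, 37]

Mod squares: a ≡ 143, b ≡ -6516107. Check v ∈ {∞, 2, 3, 5, 7, 11, 13, 17, 19, 23, 31, 37}.
v=∞: 143 > 0 and -6516107 < 0  ⇒  (a,b)_∞ = +1.
v=37: a=37^2·(≡23), b=37^1·(≡33) mod 37; (23|37)=-1, (33|37)=+1; (−1)^{2·1·18}·(-1)^1·(+1)^2 = -1.
v=31: a=31^2·(≡5), b=31^1·(≡9) mod 31; (5|31)=+1, (9|31)=+1; (−1)^{2·1·15}·(+1)^1·(+1)^2 = +1.
v=2: v_2(a)=-22, v_2(b)=-12; units ≡ 7, 5 (mod 8); ε·ε+αω+βω = 1·0+-22·1+-12·0 ≡ 0  ⇒  (a,b)_2 = +1.
v=11: a=11^-3·(≡7), b=11^-2·(≡2) mod 11; (7|11)=-1, (2|11)=-1; (−1)^{-3·-2·5}·(-1)^-2·(-1)^-3 = -1.
v=13: a=13^11·(≡5), b=13^7·(≡11) mod 13; (5|13)=-1, (11|13)=-1; (−1)^{11·7·6}·(-1)^7·(-1)^11 = +1.
v=3: a=3^12·(≡2), b=3^6·(≡1) mod 3; (2|3)=-1, (1|3)=+1; (−1)^{12·6·1}·(-1)^6·(+1)^12 = +1.
v=17: a=17^2·(≡10), b=17^2·(≡11) mod 17; (10|17)=-1, (11|17)=-1; (−1)^{2·2·8}·(-1)^2·(-1)^2 = +1.
v=7: a=7^-4·(≡3), b=7^-4·(≡2) mod 7; (3|7)=-1, (2|7)=+1; (−1)^{-4·-4·3}·(-1)^-4·(+1)^-4 = +1.
v=19: a=19^2·(≡2), b=19^1·(≡4) mod 19; (2|19)=-1, (4|19)=+1; (−1)^{2·1·9}·(-1)^1·(+1)^2 = -1.
v=23: a=23^2·(≡14), b=23^1·(≡7) mod 23; (14|23)=-1, (7|23)=-1; (−1)^{2·1·11}·(-1)^1·(-1)^2 = -1.
v=5: a=5^10·(≡2), b=5^8·(≡2) mod 5; (2|5)=-1, (2|5)=-1; (−1)^{10·8·2}·(-1)^8·(-1)^10 = +1.
|Ram(143, -6516107)| = 4, even; anisotropic at {11, 19, 23, 37}.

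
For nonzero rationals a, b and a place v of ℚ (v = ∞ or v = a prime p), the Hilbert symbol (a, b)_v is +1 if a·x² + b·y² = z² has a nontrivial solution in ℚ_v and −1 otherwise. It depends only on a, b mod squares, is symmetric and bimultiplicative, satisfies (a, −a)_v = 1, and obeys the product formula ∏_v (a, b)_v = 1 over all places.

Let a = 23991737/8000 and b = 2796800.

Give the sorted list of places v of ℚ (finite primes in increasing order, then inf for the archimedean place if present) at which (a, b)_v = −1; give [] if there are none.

[5, 7, 11, 31]

Mod squares: a ≡ 226765, b ≡ 437. Check v ∈ {∞, 2, 5, 7, 11, 19, 23, 31}.
v=23: a=23^2·(≡18), b=23^1·(≡22) mod 23; (18|23)=+1, (22|23)=-1; (−1)^{2·1·11}·(+1)^1·(-1)^2 = +1.
v=5: a=5^-3·(≡3), b=5^2·(≡2) mod 5; (3|5)=-1, (2|5)=-1; (−1)^{-3·2·2}·(-1)^2·(-1)^-3 = -1.
v=∞: 226765 > 0 and 437 > 0  ⇒  (a,b)_∞ = +1.
v=11: a=11^1·(≡3), b=11^0·(≡6) mod 11; (3|11)=+1, (6|11)=-1; (−1)^{1·0·5}·(+1)^0·(-1)^1 = -1.
v=2: v_2(a)=-6, v_2(b)=8; units ≡ 5, 5 (mod 8); ε·ε+αω+βω = 0·0+-6·1+8·1 ≡ 0  ⇒  (a,b)_2 = +1.
v=7: a=7^1·(≡5), b=7^0·(≡6) mod 7; (5|7)=-1, (6|7)=-1; (−1)^{1·0·3}·(-1)^0·(-1)^1 = -1.
v=31: a=31^1·(≡6), b=31^0·(≡11) mod 31; (6|31)=-1, (11|31)=-1; (−1)^{1·0·15}·(-1)^0·(-1)^1 = -1.
v=19: a=19^1·(≡2), b=19^1·(≡7) mod 19; (2|19)=-1, (7|19)=+1; (−1)^{1·1·9}·(-1)^1·(+1)^1 = +1.
Ram(226765, 437) = {5, 7, 11, 31}; no ℚ_5-point on the conic.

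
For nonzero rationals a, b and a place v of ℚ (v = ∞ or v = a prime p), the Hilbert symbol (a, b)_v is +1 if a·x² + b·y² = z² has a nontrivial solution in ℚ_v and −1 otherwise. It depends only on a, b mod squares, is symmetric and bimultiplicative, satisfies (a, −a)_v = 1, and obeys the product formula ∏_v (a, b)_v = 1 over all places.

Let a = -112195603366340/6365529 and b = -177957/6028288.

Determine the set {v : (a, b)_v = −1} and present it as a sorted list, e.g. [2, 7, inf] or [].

[7, inf]

Mod squares: a ≡ -65, b ≡ -91. Check v ∈ {∞, 2, 3, 5, 7, 13, 23, 29}.
v=23: a=23^2·(≡3), b=23^0·(≡12) mod 23; (3|23)=+1, (12|23)=+1; (−1)^{2·0·11}·(+1)^0·(+1)^2 = +1.
v=13: a=13^9·(≡2), b=13^3·(≡6) mod 13; (2|13)=-1, (6|13)=-1; (−1)^{9·3·6}·(-1)^3·(-1)^9 = +1.
v=∞: -65 < 0 and -91 < 0  ⇒  (a,b)_∞ = -1.
v=7: a=7^0·(≡5), b=7^-1·(≡2) mod 7; (5|7)=-1, (2|7)=+1; (−1)^{0·-1·3}·(-1)^-1·(+1)^0 = -1.
v=2: v_2(a)=2, v_2(b)=-10; units ≡ 7, 5 (mod 8); ε·ε+αω+βω = 1·0+2·1+-10·0 ≡ 0  ⇒  (a,b)_2 = +1.
v=5: a=5^1·(≡3), b=5^0·(≡1) mod 5; (3|5)=-1, (1|5)=+1; (−1)^{1·0·2}·(-1)^0·(+1)^1 = +1.
v=3: a=3^-2·(≡1), b=3^4·(≡2) mod 3; (1|3)=+1, (2|3)=-1; (−1)^{-2·4·1}·(+1)^4·(-1)^-2 = +1.
v=29: a=29^-4·(≡6), b=29^-2·(≡9) mod 29; (6|29)=+1, (9|29)=+1; (−1)^{-4·-2·14}·(+1)^-2·(+1)^-4 = +1.
|Ram(-65, -91)| = 2, even; anisotropic at {7, ∞}.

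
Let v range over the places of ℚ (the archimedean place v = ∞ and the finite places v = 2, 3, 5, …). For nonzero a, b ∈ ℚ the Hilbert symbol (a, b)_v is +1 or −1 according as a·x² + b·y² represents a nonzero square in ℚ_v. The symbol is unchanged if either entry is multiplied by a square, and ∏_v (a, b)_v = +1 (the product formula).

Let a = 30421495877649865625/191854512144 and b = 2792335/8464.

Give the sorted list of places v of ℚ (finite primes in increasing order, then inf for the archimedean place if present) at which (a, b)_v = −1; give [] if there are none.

[13, 17]

(a, b) ≡ (65, 7735) mod (ℚ^×)²; places V = {2, 3, 5, 7, 13, 17, 19, 23, ∞}.
(a,b)_5: α=5, u≡3; β=1, v≡3 (mod 5); (3|5)=-1, (3|5)=-1; sign (−1)^0·-1^1·-1^5 = +1.
(a,b)_2: α=-4, β=-4; u≡1, v≡7 (mod 8); ε(u)ε(v)=0·1, αω(v)=-4·0, βω(u)=-4·0; sum ≡ 0  ⇒  +1.
(a,b)_13: α=3, u≡11; β=1, v≡9 (mod 13); (11|13)=-1, (9|13)=+1; sign (−1)^0·-1^1·+1^3 = -1.
(a,b)_∞: sgn(65)=+, sgn(7735)=+, so +1.
(a,b)_17: α=2, u≡14; β=1, v≡8 (mod 17); (14|17)=-1, (8|17)=+1; sign (−1)^0·-1^1·+1^2 = -1.
(a,b)_23: α=-6, u≡11; β=-2, v≡7 (mod 23); (11|23)=-1, (7|23)=-1; sign (−1)^0·-1^-2·-1^-6 = +1.
(a,b)_3: α=-4, u≡2; β=0, v≡1 (mod 3); (2|3)=-1, (1|3)=+1; sign (−1)^0·-1^0·+1^-4 = +1.
(a,b)_19: α=4, u≡15; β=2, v≡15 (mod 19); (15|19)=-1, (15|19)=-1; sign (−1)^0·-1^2·-1^4 = +1.
(a,b)_7: α=6, u≡2; β=1, v≡3 (mod 7); (2|7)=+1, (3|7)=-1; sign (−1)^0·+1^1·-1^6 = +1.
|Ram(65, 7735)| = 2, even; anisotropic at {13, 17}.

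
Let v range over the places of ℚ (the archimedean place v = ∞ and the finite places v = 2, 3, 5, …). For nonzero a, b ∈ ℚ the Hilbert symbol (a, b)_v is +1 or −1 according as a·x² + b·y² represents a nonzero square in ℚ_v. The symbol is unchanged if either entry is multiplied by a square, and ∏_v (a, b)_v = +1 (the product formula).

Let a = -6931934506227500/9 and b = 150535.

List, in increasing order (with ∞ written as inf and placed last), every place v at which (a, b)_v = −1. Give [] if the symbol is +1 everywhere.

(a, b) ≡ (-3059, 150535) mod (ℚ^×)²; places V = {2, 3, 5, 7, 11, 17, 19, 23, ∞}.
(a,b)_11: α=2, u≡6; β=1, v≡1 (mod 11); (6|11)=-1, (1|11)=+1; sign (−1)^0·-1^1·+1^2 = -1.
(a,b)_7: α=3, u≡4; β=1, v≡1 (mod 7); (4|7)=+1, (1|7)=+1; sign (−1)^1·+1^1·+1^3 = -1.
(a,b)_5: α=4, u≡4; β=1, v≡2 (mod 5); (4|5)=+1, (2|5)=-1; sign (−1)^0·+1^1·-1^4 = +1.
(a,b)_19: α=1, u≡18; β=0, v≡17 (mod 19); (18|19)=-1, (17|19)=+1; sign (−1)^0·-1^0·+1^1 = +1.
(a,b)_17: α=2, u≡1; β=1, v≡15 (mod 17); (1|17)=+1, (15|17)=+1; sign (−1)^0·+1^1·+1^2 = +1.
(a,b)_3: α=-2, u≡1; β=0, v≡1 (mod 3); (1|3)=+1, (1|3)=+1; sign (−1)^0·+1^0·+1^-2 = +1.
(a,b)_∞: sgn(-3059)=−, sgn(150535)=+, so +1.
(a,b)_23: α=3, u≡10; β=1, v≡13 (mod 23); (10|23)=-1, (13|23)=+1; sign (−1)^1·-1^1·+1^3 = +1.
(a,b)_2: α=2, β=0; u≡5, v≡7 (mod 8); ε(u)ε(v)=0·1, αω(v)=2·0, βω(u)=0·1; sum ≡ 0  ⇒  +1.
(-3059, 150535 / ℚ) ramifies at {7, 11}: a division algebra.

[7, 11]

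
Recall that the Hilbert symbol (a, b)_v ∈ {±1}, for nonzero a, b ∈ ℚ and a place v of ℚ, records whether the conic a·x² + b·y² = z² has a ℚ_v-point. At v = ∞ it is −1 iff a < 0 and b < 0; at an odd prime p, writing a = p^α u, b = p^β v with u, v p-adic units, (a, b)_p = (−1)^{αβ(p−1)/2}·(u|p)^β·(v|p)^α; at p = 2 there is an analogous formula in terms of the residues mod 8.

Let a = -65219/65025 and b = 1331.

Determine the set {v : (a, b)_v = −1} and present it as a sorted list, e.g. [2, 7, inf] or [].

(a, b) ≡ (-11, 11) mod (ℚ^×)²; places V = {2, 3, 5, 7, 11, 17, ∞}.
(a,b)_7: α=2, u≡3; β=0, v≡1 (mod 7); (3|7)=-1, (1|7)=+1; sign (−1)^0·-1^0·+1^2 = +1.
(a,b)_∞: sgn(-11)=−, sgn(11)=+, so +1.
(a,b)_5: α=-2, u≡1; β=0, v≡1 (mod 5); (1|5)=+1, (1|5)=+1; sign (−1)^0·+1^0·+1^-2 = +1.
(a,b)_2: α=0, β=0; u≡5, v≡3 (mod 8); ε(u)ε(v)=0·1, αω(v)=0·1, βω(u)=0·1; sum ≡ 0  ⇒  +1.
(a,b)_11: α=3, u≡7; β=3, v≡1 (mod 11); (7|11)=-1, (1|11)=+1; sign (−1)^1·-1^3·+1^3 = +1.
(a,b)_17: α=-2, u≡11; β=0, v≡5 (mod 17); (11|17)=-1, (5|17)=-1; sign (−1)^0·-1^0·-1^-2 = +1.
(a,b)_3: α=-2, u≡1; β=0, v≡2 (mod 3); (1|3)=+1, (2|3)=-1; sign (−1)^0·+1^0·-1^-2 = +1.
Every local symbol is +1, so the conic -11·x² + 11·y² = z² has ℚ_v-points for all v and hence a ℚ-point; (a, b / ℚ) ≅ M_2(ℚ).

[]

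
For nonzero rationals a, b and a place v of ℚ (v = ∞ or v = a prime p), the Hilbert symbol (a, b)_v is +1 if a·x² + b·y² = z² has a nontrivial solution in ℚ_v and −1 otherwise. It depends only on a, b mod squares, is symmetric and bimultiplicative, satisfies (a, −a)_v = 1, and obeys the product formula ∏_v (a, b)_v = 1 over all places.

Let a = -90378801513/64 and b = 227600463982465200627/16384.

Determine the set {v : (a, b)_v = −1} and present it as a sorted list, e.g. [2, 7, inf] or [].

[2, 13]

(a, b) ≡ (-78793, 323) mod (ℚ^×)²; places V = {2, 3, 7, 11, 13, 17, 19, 29, ∞}.
(a,b)_19: α=1, u≡3; β=1, v≡16 (mod 19); (3|19)=-1, (16|19)=+1; sign (−1)^1·-1^1·+1^1 = +1.
(a,b)_2: α=-6, β=-14; u≡7, v≡3 (mod 8); ε(u)ε(v)=1·1, αω(v)=-6·1, βω(u)=-14·0; sum ≡ 1  ⇒  -1.
(a,b)_13: α=1, u≡10; β=2, v≡11 (mod 13); (10|13)=+1, (11|13)=-1; sign (−1)^0·+1^2·-1^1 = -1.
(a,b)_∞: sgn(-78793)=−, sgn(323)=+, so +1.
(a,b)_11: α=1, u≡5; β=2, v≡1 (mod 11); (5|11)=+1, (1|11)=+1; sign (−1)^0·+1^2·+1^1 = +1.
(a,b)_7: α=2, u≡6; β=4, v≡4 (mod 7); (6|7)=-1, (4|7)=+1; sign (−1)^0·-1^4·+1^2 = +1.
(a,b)_3: α=4, u≡2; β=10, v≡2 (mod 3); (2|3)=-1, (2|3)=-1; sign (−1)^0·-1^10·-1^4 = +1.
(a,b)_17: α=2, u≡13; β=3, v≡1 (mod 17); (13|17)=+1, (1|17)=+1; sign (−1)^0·+1^3·+1^2 = +1.
(a,b)_29: α=1, u≡6; β=2, v≡13 (mod 29); (6|29)=+1, (13|29)=+1; sign (−1)^0·+1^2·+1^1 = +1.
(-78793, 323 / ℚ) ramifies at {2, 13}: a division algebra.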